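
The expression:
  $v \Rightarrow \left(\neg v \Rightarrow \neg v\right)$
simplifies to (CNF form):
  $\text{True}$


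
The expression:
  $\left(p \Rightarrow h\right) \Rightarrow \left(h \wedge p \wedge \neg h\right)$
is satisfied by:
  {p: True, h: False}


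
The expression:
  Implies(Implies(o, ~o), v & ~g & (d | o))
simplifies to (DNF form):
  o | (d & v & ~g)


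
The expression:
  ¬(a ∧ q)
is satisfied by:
  {q: False, a: False}
  {a: True, q: False}
  {q: True, a: False}


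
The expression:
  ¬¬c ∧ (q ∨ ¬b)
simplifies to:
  c ∧ (q ∨ ¬b)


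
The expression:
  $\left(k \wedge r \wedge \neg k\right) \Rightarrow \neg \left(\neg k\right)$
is always true.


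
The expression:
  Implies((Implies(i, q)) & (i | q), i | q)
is always true.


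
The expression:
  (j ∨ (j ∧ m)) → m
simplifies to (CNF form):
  m ∨ ¬j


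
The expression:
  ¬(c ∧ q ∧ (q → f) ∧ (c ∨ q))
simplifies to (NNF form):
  ¬c ∨ ¬f ∨ ¬q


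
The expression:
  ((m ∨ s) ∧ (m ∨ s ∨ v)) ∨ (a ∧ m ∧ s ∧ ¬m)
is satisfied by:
  {m: True, s: True}
  {m: True, s: False}
  {s: True, m: False}


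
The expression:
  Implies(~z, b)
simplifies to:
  b | z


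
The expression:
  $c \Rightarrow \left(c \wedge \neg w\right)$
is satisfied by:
  {w: False, c: False}
  {c: True, w: False}
  {w: True, c: False}


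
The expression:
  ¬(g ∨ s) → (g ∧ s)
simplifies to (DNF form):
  g ∨ s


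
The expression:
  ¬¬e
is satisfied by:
  {e: True}


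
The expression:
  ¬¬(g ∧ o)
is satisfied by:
  {g: True, o: True}


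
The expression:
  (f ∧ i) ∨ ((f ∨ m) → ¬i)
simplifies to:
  f ∨ ¬i ∨ ¬m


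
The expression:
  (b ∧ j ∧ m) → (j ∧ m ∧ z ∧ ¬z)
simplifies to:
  ¬b ∨ ¬j ∨ ¬m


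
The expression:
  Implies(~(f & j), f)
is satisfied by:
  {f: True}


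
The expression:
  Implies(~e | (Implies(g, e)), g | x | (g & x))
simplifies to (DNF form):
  g | x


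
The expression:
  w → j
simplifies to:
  j ∨ ¬w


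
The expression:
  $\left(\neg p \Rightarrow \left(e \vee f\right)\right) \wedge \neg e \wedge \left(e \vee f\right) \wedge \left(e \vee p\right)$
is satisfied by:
  {p: True, f: True, e: False}


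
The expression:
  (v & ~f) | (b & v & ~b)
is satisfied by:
  {v: True, f: False}


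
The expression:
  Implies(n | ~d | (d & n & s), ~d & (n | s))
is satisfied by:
  {s: True, d: False, n: False}
  {n: True, s: True, d: False}
  {n: True, s: False, d: False}
  {d: True, s: True, n: False}
  {d: True, s: False, n: False}


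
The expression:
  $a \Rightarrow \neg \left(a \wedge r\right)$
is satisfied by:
  {a: False, r: False}
  {r: True, a: False}
  {a: True, r: False}


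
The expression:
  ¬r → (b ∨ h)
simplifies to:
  b ∨ h ∨ r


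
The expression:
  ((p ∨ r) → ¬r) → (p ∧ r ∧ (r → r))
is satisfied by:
  {r: True}


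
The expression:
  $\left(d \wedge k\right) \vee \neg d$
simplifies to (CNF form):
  $k \vee \neg d$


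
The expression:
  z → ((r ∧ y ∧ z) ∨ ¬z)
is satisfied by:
  {r: True, y: True, z: False}
  {r: True, y: False, z: False}
  {y: True, r: False, z: False}
  {r: False, y: False, z: False}
  {r: True, z: True, y: True}


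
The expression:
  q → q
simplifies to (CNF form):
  True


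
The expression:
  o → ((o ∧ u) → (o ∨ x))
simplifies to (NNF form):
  True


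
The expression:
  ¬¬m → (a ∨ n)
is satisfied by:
  {n: True, a: True, m: False}
  {n: True, m: False, a: False}
  {a: True, m: False, n: False}
  {a: False, m: False, n: False}
  {n: True, a: True, m: True}
  {n: True, m: True, a: False}
  {a: True, m: True, n: False}


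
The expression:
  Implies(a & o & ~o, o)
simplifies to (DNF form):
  True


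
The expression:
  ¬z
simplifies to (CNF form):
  ¬z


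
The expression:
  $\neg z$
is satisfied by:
  {z: False}


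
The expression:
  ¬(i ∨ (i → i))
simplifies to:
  False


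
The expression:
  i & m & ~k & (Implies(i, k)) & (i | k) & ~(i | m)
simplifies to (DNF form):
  False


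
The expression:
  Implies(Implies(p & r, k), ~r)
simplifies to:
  ~r | (p & ~k)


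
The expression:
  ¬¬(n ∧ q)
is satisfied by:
  {q: True, n: True}


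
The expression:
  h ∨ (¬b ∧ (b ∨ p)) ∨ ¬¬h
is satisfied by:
  {h: True, p: True, b: False}
  {h: True, b: False, p: False}
  {h: True, p: True, b: True}
  {h: True, b: True, p: False}
  {p: True, b: False, h: False}


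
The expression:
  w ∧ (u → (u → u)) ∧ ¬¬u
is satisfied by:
  {u: True, w: True}


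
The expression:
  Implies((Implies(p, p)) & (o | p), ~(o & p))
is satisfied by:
  {p: False, o: False}
  {o: True, p: False}
  {p: True, o: False}


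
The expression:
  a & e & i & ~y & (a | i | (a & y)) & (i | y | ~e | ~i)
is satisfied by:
  {a: True, i: True, e: True, y: False}


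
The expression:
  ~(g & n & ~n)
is always true.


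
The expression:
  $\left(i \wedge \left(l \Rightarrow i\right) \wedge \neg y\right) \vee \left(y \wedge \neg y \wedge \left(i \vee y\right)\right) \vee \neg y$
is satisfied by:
  {y: False}


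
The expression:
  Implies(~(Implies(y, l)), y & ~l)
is always true.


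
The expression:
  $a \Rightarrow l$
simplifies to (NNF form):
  $l \vee \neg a$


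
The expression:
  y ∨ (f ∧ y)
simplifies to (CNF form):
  y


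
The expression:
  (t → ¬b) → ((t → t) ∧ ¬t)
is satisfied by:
  {b: True, t: False}
  {t: False, b: False}
  {t: True, b: True}


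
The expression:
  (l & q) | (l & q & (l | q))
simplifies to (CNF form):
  l & q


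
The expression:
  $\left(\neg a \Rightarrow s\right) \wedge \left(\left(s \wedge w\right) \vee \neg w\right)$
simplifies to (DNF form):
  $s \vee \left(a \wedge \neg w\right)$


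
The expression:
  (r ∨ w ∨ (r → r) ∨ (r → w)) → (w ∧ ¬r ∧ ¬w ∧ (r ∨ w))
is never true.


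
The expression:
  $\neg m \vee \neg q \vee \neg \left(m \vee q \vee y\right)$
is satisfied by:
  {m: False, q: False}
  {q: True, m: False}
  {m: True, q: False}


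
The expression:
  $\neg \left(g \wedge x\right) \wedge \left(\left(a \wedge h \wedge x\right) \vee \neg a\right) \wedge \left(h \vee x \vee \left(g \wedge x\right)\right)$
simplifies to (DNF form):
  $\left(h \wedge x \wedge \neg g\right) \vee \left(h \wedge x \wedge \neg x\right) \vee \left(h \wedge \neg a \wedge \neg g\right) \vee \left(h \wedge \neg a \wedge \neg x\right) \vee \left(x \wedge \neg a \wedge \neg g\right) \vee \left(x \wedge \neg a \wedge \neg x\right) \vee \left(h \wedge x \wedge \neg a \wedge \neg g\right) \vee \left(h \wedge x \wedge \neg a \wedge \neg x\right)$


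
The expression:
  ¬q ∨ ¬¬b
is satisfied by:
  {b: True, q: False}
  {q: False, b: False}
  {q: True, b: True}


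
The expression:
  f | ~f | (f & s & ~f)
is always true.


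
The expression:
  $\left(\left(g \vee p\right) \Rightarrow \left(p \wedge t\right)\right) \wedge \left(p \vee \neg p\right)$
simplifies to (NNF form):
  $\left(p \wedge t\right) \vee \left(\neg g \wedge \neg p\right)$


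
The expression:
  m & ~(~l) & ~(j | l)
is never true.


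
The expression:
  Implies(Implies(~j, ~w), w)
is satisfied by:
  {w: True}


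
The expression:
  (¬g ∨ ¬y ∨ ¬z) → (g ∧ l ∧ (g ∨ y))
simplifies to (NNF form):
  g ∧ (l ∨ y) ∧ (l ∨ z)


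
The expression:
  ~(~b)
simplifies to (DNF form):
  b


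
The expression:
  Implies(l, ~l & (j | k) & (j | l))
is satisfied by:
  {l: False}


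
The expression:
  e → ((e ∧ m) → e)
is always true.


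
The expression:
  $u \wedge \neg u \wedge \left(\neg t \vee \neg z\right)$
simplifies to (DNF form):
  $\text{False}$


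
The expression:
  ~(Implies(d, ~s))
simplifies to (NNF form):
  d & s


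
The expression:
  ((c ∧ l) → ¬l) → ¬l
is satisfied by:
  {c: True, l: False}
  {l: False, c: False}
  {l: True, c: True}


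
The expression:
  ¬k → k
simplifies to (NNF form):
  k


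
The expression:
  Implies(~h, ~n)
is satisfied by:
  {h: True, n: False}
  {n: False, h: False}
  {n: True, h: True}


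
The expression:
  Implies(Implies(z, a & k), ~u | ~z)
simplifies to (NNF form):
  ~a | ~k | ~u | ~z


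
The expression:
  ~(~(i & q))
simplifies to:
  i & q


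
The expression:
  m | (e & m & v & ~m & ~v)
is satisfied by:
  {m: True}


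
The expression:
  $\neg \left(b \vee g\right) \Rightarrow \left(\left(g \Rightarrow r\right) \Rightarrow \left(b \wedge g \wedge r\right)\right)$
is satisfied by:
  {b: True, g: True}
  {b: True, g: False}
  {g: True, b: False}


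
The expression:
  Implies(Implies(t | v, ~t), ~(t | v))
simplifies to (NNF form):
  t | ~v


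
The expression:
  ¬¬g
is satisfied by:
  {g: True}


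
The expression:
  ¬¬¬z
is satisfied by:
  {z: False}


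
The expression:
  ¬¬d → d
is always true.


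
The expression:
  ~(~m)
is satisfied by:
  {m: True}


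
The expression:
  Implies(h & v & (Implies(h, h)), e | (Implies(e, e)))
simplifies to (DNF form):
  True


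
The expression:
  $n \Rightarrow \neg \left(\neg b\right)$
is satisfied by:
  {b: True, n: False}
  {n: False, b: False}
  {n: True, b: True}


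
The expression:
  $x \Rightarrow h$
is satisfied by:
  {h: True, x: False}
  {x: False, h: False}
  {x: True, h: True}


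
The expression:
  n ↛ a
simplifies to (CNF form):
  n ∧ ¬a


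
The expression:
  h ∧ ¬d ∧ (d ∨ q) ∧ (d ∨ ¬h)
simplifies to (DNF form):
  False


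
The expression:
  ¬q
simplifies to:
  ¬q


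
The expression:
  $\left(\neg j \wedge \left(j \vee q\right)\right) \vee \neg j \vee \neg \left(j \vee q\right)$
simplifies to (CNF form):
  $\neg j$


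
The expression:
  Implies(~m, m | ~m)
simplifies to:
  True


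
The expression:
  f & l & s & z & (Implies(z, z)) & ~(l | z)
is never true.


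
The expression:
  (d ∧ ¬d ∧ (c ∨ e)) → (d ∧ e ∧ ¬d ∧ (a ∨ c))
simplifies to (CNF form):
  True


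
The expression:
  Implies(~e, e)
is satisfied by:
  {e: True}


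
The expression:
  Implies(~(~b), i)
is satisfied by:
  {i: True, b: False}
  {b: False, i: False}
  {b: True, i: True}


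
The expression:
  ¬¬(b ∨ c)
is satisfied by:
  {b: True, c: True}
  {b: True, c: False}
  {c: True, b: False}


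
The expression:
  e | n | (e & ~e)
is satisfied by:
  {n: True, e: True}
  {n: True, e: False}
  {e: True, n: False}


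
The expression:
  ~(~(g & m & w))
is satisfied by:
  {m: True, w: True, g: True}


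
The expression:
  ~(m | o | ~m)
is never true.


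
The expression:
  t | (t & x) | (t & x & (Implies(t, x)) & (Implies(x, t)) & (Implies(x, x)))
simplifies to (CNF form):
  t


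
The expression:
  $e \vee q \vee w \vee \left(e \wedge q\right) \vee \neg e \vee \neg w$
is always true.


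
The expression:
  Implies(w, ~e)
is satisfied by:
  {w: False, e: False}
  {e: True, w: False}
  {w: True, e: False}


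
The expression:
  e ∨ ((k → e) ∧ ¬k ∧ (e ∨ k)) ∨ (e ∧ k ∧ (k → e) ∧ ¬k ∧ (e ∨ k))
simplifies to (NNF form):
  e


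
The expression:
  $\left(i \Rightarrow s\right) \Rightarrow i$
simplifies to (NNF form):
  $i$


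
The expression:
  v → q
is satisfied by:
  {q: True, v: False}
  {v: False, q: False}
  {v: True, q: True}


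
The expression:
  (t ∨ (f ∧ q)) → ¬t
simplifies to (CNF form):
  ¬t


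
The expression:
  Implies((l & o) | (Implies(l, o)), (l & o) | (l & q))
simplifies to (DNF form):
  l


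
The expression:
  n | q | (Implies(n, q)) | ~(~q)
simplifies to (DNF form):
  True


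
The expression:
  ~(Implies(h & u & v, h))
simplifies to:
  False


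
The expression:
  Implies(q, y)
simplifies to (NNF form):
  y | ~q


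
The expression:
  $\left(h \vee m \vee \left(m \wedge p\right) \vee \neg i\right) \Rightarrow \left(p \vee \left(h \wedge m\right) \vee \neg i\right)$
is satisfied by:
  {p: True, m: False, h: False, i: False}
  {p: True, h: True, m: False, i: False}
  {p: True, m: True, h: False, i: False}
  {p: True, h: True, m: True, i: False}
  {p: False, m: False, h: False, i: False}
  {h: True, p: False, m: False, i: False}
  {m: True, p: False, h: False, i: False}
  {h: True, m: True, p: False, i: False}
  {i: True, p: True, m: False, h: False}
  {i: True, h: True, p: True, m: False}
  {i: True, p: True, m: True, h: False}
  {i: True, h: True, p: True, m: True}
  {i: True, p: False, m: False, h: False}
  {i: True, h: True, m: True, p: False}


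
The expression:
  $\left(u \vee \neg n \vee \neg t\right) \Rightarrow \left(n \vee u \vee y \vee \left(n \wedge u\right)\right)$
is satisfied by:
  {n: True, y: True, u: True}
  {n: True, y: True, u: False}
  {n: True, u: True, y: False}
  {n: True, u: False, y: False}
  {y: True, u: True, n: False}
  {y: True, u: False, n: False}
  {u: True, y: False, n: False}


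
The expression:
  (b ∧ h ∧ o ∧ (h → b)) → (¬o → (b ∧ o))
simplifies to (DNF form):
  True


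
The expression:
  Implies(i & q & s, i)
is always true.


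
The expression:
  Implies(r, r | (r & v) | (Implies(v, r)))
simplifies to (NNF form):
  True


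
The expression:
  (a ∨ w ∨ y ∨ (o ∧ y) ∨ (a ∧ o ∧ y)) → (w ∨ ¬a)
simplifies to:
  w ∨ ¬a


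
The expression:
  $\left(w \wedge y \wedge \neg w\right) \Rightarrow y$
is always true.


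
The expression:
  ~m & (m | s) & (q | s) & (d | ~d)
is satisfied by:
  {s: True, m: False}


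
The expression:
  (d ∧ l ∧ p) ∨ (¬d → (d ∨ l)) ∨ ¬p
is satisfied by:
  {d: True, l: True, p: False}
  {d: True, p: False, l: False}
  {l: True, p: False, d: False}
  {l: False, p: False, d: False}
  {d: True, l: True, p: True}
  {d: True, p: True, l: False}
  {l: True, p: True, d: False}


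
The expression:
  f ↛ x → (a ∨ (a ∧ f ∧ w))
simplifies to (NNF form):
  a ∨ x ∨ ¬f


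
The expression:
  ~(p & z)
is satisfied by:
  {p: False, z: False}
  {z: True, p: False}
  {p: True, z: False}


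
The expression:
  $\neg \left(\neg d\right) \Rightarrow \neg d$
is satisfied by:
  {d: False}


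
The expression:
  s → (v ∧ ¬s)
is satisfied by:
  {s: False}


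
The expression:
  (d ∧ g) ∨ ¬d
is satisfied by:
  {g: True, d: False}
  {d: False, g: False}
  {d: True, g: True}


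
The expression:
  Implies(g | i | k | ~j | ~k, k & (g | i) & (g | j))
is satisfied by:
  {g: True, j: True, i: True, k: True}
  {g: True, j: True, k: True, i: False}
  {g: True, i: True, k: True, j: False}
  {g: True, k: True, i: False, j: False}
  {j: True, i: True, k: True, g: False}


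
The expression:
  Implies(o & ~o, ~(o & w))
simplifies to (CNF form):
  True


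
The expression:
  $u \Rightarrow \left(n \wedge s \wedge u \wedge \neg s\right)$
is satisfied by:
  {u: False}


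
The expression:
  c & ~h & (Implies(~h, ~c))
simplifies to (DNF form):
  False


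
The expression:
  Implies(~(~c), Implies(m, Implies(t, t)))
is always true.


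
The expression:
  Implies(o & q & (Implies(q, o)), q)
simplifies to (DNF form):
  True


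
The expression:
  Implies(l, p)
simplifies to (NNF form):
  p | ~l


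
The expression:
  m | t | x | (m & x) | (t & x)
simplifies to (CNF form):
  m | t | x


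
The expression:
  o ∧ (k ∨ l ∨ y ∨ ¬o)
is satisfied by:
  {y: True, k: True, l: True, o: True}
  {y: True, k: True, o: True, l: False}
  {y: True, l: True, o: True, k: False}
  {y: True, o: True, l: False, k: False}
  {k: True, o: True, l: True, y: False}
  {k: True, o: True, l: False, y: False}
  {o: True, l: True, k: False, y: False}


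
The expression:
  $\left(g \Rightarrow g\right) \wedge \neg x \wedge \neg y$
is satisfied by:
  {x: False, y: False}


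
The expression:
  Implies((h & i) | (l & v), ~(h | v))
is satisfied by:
  {h: False, i: False, l: False, v: False}
  {v: True, h: False, i: False, l: False}
  {l: True, h: False, i: False, v: False}
  {i: True, v: False, h: False, l: False}
  {v: True, i: True, h: False, l: False}
  {l: True, i: True, v: False, h: False}
  {h: True, l: False, i: False, v: False}
  {v: True, h: True, l: False, i: False}
  {l: True, h: True, v: False, i: False}


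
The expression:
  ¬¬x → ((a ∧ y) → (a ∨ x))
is always true.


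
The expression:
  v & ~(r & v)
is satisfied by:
  {v: True, r: False}


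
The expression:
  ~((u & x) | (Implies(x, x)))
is never true.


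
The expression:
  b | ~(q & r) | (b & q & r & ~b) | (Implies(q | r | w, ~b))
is always true.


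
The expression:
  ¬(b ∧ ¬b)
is always true.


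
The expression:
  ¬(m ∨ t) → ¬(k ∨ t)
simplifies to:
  m ∨ t ∨ ¬k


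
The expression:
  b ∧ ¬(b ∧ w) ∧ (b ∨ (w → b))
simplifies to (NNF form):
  b ∧ ¬w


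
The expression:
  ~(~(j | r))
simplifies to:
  j | r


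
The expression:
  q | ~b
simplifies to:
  q | ~b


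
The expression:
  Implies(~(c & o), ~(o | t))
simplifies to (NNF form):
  (c & o) | (~o & ~t)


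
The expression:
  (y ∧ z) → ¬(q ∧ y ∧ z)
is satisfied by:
  {q: False, z: False, y: False}
  {y: True, q: False, z: False}
  {z: True, q: False, y: False}
  {y: True, z: True, q: False}
  {q: True, y: False, z: False}
  {y: True, q: True, z: False}
  {z: True, q: True, y: False}


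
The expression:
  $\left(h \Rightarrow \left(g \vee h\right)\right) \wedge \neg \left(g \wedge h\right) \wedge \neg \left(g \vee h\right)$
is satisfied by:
  {g: False, h: False}


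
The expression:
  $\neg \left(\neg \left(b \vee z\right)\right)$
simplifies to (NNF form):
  $b \vee z$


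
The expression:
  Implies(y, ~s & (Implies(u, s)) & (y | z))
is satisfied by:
  {u: False, y: False, s: False}
  {s: True, u: False, y: False}
  {u: True, s: False, y: False}
  {s: True, u: True, y: False}
  {y: True, s: False, u: False}


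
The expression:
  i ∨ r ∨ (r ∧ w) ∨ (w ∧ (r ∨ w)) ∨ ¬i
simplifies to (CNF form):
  True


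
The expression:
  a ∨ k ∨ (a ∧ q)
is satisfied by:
  {a: True, k: True}
  {a: True, k: False}
  {k: True, a: False}


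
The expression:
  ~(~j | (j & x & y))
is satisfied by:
  {j: True, y: False, x: False}
  {j: True, x: True, y: False}
  {j: True, y: True, x: False}


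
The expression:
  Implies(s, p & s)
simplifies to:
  p | ~s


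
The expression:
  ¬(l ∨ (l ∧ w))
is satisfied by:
  {l: False}


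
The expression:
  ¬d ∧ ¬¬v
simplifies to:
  v ∧ ¬d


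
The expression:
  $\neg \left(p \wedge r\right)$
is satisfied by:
  {p: False, r: False}
  {r: True, p: False}
  {p: True, r: False}


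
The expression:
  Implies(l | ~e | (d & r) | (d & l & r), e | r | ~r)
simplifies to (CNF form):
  True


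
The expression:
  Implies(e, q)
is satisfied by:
  {q: True, e: False}
  {e: False, q: False}
  {e: True, q: True}


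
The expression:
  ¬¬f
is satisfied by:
  {f: True}


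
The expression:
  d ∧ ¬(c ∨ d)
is never true.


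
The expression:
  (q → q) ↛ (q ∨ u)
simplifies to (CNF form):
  ¬q ∧ ¬u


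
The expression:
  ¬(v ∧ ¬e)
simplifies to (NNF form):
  e ∨ ¬v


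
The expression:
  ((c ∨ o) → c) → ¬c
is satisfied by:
  {c: False}


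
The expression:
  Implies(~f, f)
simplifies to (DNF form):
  f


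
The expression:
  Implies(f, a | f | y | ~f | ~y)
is always true.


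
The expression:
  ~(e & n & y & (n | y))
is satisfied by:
  {e: False, y: False, n: False}
  {n: True, e: False, y: False}
  {y: True, e: False, n: False}
  {n: True, y: True, e: False}
  {e: True, n: False, y: False}
  {n: True, e: True, y: False}
  {y: True, e: True, n: False}


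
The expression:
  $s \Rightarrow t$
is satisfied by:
  {t: True, s: False}
  {s: False, t: False}
  {s: True, t: True}


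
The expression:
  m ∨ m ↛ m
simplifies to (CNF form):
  m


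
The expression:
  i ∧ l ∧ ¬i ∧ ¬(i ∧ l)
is never true.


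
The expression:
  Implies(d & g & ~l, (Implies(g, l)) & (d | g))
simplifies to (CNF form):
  l | ~d | ~g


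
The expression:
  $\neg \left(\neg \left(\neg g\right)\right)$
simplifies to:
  $\neg g$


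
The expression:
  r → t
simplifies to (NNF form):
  t ∨ ¬r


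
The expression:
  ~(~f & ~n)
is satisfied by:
  {n: True, f: True}
  {n: True, f: False}
  {f: True, n: False}


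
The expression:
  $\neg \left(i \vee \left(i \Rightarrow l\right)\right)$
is never true.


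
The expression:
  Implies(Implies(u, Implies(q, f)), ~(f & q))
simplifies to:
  ~f | ~q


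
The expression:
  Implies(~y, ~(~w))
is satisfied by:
  {y: True, w: True}
  {y: True, w: False}
  {w: True, y: False}


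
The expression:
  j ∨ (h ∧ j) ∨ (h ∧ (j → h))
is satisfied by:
  {h: True, j: True}
  {h: True, j: False}
  {j: True, h: False}


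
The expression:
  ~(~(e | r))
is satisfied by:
  {r: True, e: True}
  {r: True, e: False}
  {e: True, r: False}


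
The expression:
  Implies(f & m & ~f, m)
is always true.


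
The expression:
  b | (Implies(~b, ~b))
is always true.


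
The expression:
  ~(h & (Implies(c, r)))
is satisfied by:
  {c: True, r: False, h: False}
  {r: False, h: False, c: False}
  {c: True, r: True, h: False}
  {r: True, c: False, h: False}
  {h: True, c: True, r: False}


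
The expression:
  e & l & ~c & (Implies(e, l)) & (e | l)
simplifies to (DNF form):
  e & l & ~c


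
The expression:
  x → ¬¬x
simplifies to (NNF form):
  True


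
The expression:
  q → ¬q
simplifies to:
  ¬q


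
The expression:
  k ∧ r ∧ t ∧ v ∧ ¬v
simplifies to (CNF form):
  False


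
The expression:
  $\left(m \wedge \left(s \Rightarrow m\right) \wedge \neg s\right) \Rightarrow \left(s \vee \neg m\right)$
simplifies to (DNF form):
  $s \vee \neg m$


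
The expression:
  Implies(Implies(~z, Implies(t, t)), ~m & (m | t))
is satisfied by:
  {t: True, m: False}


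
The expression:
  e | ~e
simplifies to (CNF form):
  True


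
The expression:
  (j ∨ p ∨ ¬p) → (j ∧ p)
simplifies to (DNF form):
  j ∧ p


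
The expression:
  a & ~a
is never true.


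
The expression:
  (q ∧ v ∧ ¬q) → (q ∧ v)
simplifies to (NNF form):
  True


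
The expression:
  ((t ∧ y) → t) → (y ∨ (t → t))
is always true.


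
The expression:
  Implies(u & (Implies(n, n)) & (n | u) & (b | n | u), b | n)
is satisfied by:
  {n: True, b: True, u: False}
  {n: True, u: False, b: False}
  {b: True, u: False, n: False}
  {b: False, u: False, n: False}
  {n: True, b: True, u: True}
  {n: True, u: True, b: False}
  {b: True, u: True, n: False}


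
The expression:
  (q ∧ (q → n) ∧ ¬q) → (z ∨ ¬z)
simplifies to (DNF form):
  True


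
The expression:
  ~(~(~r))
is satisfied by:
  {r: False}


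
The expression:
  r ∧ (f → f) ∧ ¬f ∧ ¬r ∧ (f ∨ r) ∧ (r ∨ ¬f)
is never true.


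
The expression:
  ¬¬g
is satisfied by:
  {g: True}


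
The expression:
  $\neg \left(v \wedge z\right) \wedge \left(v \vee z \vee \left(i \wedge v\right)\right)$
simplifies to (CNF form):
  $\left(v \vee z\right) \wedge \left(v \vee \neg v\right) \wedge \left(z \vee \neg z\right) \wedge \left(\neg v \vee \neg z\right)$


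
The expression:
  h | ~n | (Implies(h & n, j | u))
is always true.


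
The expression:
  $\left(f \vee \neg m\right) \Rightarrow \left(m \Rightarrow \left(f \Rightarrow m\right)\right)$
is always true.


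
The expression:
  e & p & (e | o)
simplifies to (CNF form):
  e & p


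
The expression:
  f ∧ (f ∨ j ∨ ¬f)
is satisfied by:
  {f: True}


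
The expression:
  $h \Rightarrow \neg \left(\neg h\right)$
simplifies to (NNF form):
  $\text{True}$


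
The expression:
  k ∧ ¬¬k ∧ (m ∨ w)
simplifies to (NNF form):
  k ∧ (m ∨ w)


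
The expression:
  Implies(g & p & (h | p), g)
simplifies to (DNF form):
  True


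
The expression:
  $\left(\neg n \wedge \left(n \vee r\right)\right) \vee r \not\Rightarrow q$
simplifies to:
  $r \wedge \left(\neg n \vee \neg q\right)$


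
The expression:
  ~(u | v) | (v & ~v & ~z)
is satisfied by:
  {u: False, v: False}


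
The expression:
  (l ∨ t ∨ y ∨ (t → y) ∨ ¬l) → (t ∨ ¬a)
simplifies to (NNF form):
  t ∨ ¬a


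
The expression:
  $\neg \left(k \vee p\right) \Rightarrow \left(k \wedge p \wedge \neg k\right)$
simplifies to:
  $k \vee p$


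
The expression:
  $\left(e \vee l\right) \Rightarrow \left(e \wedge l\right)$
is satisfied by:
  {e: False, l: False}
  {l: True, e: True}


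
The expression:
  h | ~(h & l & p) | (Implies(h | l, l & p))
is always true.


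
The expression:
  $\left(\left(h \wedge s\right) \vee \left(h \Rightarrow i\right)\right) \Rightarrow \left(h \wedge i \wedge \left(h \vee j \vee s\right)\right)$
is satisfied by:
  {h: True, i: True, s: False}
  {h: True, s: False, i: False}
  {h: True, i: True, s: True}


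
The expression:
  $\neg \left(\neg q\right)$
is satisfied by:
  {q: True}


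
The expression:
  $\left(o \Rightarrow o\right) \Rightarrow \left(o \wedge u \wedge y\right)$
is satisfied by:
  {u: True, o: True, y: True}


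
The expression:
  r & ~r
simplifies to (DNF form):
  False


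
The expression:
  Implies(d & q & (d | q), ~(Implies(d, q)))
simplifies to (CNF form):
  ~d | ~q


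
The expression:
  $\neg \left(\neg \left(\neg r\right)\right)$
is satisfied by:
  {r: False}


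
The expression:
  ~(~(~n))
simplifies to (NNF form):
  ~n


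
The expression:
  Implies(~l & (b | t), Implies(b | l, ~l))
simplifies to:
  True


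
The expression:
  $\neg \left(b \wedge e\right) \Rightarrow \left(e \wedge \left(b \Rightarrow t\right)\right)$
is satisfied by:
  {e: True}


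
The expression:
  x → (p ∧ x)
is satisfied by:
  {p: True, x: False}
  {x: False, p: False}
  {x: True, p: True}


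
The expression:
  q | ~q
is always true.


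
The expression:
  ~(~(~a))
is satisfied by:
  {a: False}


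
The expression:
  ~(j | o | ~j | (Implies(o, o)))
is never true.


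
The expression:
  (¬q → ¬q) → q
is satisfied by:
  {q: True}


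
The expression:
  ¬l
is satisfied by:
  {l: False}


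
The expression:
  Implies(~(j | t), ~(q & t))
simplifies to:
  True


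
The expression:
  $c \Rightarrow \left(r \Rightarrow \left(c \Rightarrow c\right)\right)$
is always true.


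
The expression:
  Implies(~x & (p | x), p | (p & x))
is always true.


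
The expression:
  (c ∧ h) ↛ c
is never true.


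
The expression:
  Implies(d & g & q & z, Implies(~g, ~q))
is always true.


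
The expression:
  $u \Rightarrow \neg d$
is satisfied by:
  {u: False, d: False}
  {d: True, u: False}
  {u: True, d: False}


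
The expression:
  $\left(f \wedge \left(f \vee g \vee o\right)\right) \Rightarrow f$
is always true.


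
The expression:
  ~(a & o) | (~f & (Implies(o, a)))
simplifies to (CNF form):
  ~a | ~f | ~o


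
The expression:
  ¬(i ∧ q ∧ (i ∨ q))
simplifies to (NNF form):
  ¬i ∨ ¬q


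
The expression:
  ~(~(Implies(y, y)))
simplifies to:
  True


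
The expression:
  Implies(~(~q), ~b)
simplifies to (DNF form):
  ~b | ~q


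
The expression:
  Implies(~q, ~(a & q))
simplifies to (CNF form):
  True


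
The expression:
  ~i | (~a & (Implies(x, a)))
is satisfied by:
  {x: False, i: False, a: False}
  {a: True, x: False, i: False}
  {x: True, a: False, i: False}
  {a: True, x: True, i: False}
  {i: True, a: False, x: False}


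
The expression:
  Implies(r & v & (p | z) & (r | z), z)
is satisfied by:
  {z: True, p: False, v: False, r: False}
  {z: False, p: False, v: False, r: False}
  {r: True, z: True, p: False, v: False}
  {r: True, z: False, p: False, v: False}
  {z: True, v: True, r: False, p: False}
  {v: True, r: False, p: False, z: False}
  {r: True, v: True, z: True, p: False}
  {r: True, v: True, z: False, p: False}
  {z: True, p: True, r: False, v: False}
  {p: True, r: False, v: False, z: False}
  {z: True, r: True, p: True, v: False}
  {r: True, p: True, z: False, v: False}
  {z: True, v: True, p: True, r: False}
  {v: True, p: True, r: False, z: False}
  {r: True, v: True, p: True, z: True}


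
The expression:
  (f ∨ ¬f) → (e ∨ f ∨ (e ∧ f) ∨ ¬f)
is always true.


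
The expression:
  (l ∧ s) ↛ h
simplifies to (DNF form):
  l ∧ s ∧ ¬h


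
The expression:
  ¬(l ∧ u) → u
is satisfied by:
  {u: True}


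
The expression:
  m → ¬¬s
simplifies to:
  s ∨ ¬m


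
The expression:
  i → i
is always true.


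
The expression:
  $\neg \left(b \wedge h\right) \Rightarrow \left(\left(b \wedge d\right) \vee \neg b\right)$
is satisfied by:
  {d: True, h: True, b: False}
  {d: True, h: False, b: False}
  {h: True, d: False, b: False}
  {d: False, h: False, b: False}
  {b: True, d: True, h: True}
  {b: True, d: True, h: False}
  {b: True, h: True, d: False}


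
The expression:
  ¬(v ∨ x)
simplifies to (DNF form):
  ¬v ∧ ¬x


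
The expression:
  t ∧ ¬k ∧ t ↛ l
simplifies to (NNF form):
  t ∧ ¬k ∧ ¬l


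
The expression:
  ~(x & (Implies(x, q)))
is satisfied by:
  {q: False, x: False}
  {x: True, q: False}
  {q: True, x: False}


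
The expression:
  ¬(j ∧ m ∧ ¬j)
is always true.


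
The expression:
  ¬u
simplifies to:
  ¬u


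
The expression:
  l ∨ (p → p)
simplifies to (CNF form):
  True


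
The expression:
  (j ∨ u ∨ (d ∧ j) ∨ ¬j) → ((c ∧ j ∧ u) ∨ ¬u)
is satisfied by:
  {j: True, c: True, u: False}
  {j: True, c: False, u: False}
  {c: True, j: False, u: False}
  {j: False, c: False, u: False}
  {u: True, j: True, c: True}


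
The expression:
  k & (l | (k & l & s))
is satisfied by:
  {k: True, l: True}


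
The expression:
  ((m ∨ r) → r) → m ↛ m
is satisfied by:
  {m: True, r: False}


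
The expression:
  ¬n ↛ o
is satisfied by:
  {o: True, n: False}
  {n: False, o: False}
  {n: True, o: True}


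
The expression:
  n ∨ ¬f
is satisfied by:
  {n: True, f: False}
  {f: False, n: False}
  {f: True, n: True}


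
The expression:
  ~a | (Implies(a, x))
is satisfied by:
  {x: True, a: False}
  {a: False, x: False}
  {a: True, x: True}


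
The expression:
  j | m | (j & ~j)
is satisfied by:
  {m: True, j: True}
  {m: True, j: False}
  {j: True, m: False}


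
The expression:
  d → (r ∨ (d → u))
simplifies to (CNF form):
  r ∨ u ∨ ¬d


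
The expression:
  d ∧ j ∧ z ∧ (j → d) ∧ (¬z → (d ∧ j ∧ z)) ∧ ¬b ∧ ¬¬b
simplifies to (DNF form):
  False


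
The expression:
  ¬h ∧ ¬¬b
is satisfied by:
  {b: True, h: False}


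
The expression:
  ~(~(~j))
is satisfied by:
  {j: False}


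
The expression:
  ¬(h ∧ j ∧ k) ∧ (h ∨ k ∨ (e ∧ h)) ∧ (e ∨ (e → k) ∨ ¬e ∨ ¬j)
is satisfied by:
  {k: True, h: False, j: False}
  {j: True, k: True, h: False}
  {h: True, k: True, j: False}
  {h: True, k: False, j: False}
  {j: True, h: True, k: False}


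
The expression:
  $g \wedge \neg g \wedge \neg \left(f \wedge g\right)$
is never true.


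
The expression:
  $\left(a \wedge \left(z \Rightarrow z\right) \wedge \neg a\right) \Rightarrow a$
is always true.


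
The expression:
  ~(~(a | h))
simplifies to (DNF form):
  a | h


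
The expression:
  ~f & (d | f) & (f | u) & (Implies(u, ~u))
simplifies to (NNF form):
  False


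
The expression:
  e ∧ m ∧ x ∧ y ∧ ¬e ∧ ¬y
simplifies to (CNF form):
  False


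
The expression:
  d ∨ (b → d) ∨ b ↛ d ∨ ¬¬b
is always true.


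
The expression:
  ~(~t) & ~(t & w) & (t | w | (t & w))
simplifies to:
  t & ~w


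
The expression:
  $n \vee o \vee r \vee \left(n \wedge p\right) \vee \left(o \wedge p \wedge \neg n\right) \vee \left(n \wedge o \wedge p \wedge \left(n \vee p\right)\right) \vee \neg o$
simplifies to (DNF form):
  $\text{True}$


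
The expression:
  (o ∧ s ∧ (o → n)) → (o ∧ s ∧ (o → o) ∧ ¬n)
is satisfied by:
  {s: False, o: False, n: False}
  {n: True, s: False, o: False}
  {o: True, s: False, n: False}
  {n: True, o: True, s: False}
  {s: True, n: False, o: False}
  {n: True, s: True, o: False}
  {o: True, s: True, n: False}


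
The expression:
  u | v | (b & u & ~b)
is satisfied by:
  {v: True, u: True}
  {v: True, u: False}
  {u: True, v: False}


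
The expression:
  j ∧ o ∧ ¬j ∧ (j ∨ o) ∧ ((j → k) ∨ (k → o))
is never true.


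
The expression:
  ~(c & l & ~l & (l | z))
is always true.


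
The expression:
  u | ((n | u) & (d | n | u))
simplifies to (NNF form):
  n | u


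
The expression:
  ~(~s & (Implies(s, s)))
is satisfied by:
  {s: True}


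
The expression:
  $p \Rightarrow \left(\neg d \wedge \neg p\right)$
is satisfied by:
  {p: False}


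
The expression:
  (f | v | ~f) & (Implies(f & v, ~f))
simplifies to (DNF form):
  ~f | ~v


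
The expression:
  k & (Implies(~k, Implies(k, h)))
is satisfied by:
  {k: True}


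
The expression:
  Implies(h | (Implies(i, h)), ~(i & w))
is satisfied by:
  {w: False, i: False, h: False}
  {h: True, w: False, i: False}
  {i: True, w: False, h: False}
  {h: True, i: True, w: False}
  {w: True, h: False, i: False}
  {h: True, w: True, i: False}
  {i: True, w: True, h: False}


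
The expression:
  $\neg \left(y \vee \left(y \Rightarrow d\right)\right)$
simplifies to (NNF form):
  $\text{False}$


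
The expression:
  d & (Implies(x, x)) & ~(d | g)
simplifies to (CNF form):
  False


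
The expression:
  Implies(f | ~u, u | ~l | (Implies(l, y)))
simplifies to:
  u | y | ~l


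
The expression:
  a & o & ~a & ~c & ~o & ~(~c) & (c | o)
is never true.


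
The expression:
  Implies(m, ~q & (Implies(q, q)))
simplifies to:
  ~m | ~q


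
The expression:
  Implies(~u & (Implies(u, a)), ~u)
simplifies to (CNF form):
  True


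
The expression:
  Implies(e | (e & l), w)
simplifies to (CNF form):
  w | ~e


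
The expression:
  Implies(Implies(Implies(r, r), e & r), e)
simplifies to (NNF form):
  True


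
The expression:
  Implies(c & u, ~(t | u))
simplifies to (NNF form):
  ~c | ~u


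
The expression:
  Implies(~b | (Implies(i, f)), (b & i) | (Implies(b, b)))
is always true.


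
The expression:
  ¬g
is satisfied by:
  {g: False}


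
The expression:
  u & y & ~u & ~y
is never true.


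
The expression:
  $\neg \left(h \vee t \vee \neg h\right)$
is never true.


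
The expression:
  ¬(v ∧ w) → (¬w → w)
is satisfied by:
  {w: True}


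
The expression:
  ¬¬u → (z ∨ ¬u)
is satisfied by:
  {z: True, u: False}
  {u: False, z: False}
  {u: True, z: True}


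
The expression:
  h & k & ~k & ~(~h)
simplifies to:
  False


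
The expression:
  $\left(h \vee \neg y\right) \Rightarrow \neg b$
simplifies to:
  $\left(y \wedge \neg h\right) \vee \neg b$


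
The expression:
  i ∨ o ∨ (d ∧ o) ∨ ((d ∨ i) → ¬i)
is always true.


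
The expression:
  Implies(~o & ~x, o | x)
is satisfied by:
  {x: True, o: True}
  {x: True, o: False}
  {o: True, x: False}


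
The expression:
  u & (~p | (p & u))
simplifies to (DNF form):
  u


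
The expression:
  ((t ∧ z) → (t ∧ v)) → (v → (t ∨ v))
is always true.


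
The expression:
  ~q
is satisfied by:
  {q: False}


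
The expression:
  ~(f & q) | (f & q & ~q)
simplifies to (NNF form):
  ~f | ~q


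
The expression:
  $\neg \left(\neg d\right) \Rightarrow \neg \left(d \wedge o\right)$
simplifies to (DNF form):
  $\neg d \vee \neg o$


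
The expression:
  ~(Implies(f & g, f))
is never true.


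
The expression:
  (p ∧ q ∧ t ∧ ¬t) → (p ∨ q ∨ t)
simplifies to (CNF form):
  True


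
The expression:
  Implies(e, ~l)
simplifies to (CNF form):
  ~e | ~l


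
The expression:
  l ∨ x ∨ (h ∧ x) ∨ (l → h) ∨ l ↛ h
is always true.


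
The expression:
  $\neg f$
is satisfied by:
  {f: False}


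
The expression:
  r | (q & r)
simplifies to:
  r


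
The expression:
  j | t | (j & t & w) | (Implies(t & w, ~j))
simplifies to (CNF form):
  True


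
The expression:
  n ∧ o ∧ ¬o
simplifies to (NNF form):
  False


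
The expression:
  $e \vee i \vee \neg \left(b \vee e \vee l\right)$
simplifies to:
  $e \vee i \vee \left(\neg b \wedge \neg l\right)$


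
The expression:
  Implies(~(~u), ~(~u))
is always true.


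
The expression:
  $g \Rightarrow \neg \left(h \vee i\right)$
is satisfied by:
  {i: False, g: False, h: False}
  {h: True, i: False, g: False}
  {i: True, h: False, g: False}
  {h: True, i: True, g: False}
  {g: True, h: False, i: False}


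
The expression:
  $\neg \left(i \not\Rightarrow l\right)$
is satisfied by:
  {l: True, i: False}
  {i: False, l: False}
  {i: True, l: True}


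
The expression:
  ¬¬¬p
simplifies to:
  ¬p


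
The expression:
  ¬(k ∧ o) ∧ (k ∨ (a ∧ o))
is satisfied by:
  {k: True, a: True, o: False}
  {k: True, a: False, o: False}
  {o: True, a: True, k: False}


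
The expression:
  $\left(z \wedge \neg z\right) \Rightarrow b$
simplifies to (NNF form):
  $\text{True}$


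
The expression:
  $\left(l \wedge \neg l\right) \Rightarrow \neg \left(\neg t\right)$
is always true.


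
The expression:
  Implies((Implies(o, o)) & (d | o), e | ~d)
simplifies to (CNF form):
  e | ~d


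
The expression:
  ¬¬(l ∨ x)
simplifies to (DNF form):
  l ∨ x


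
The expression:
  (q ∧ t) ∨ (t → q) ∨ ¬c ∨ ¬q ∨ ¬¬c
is always true.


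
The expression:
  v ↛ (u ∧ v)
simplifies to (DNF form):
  v ∧ ¬u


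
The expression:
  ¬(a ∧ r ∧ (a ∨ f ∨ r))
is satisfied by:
  {a: False, r: False}
  {r: True, a: False}
  {a: True, r: False}


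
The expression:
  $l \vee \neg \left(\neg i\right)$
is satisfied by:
  {i: True, l: True}
  {i: True, l: False}
  {l: True, i: False}


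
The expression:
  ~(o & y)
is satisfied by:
  {o: False, y: False}
  {y: True, o: False}
  {o: True, y: False}
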